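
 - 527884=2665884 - 3193768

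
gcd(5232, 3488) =1744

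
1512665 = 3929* 385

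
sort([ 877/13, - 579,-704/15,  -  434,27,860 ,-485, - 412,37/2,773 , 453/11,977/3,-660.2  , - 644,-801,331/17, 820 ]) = [ - 801, - 660.2,-644, - 579, - 485,-434, - 412, - 704/15,37/2,331/17, 27,453/11, 877/13,977/3, 773, 820,860 ]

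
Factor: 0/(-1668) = 0= 0^1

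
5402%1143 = 830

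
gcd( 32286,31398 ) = 6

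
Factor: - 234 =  - 2^1*3^2*13^1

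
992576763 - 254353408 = 738223355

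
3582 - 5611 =  -  2029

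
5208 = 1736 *3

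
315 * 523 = 164745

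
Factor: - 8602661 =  - 41^1*209821^1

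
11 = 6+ 5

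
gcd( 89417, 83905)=1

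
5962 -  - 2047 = 8009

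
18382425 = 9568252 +8814173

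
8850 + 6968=15818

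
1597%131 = 25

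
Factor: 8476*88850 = 753092600 = 2^3*5^2*13^1*163^1*1777^1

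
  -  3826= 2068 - 5894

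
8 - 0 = 8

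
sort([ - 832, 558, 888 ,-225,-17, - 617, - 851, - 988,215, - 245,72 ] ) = [-988,-851,-832, - 617, - 245, - 225, - 17,72,  215,  558,  888 ] 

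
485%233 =19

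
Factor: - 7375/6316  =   - 2^( - 2)*5^3* 59^1*1579^( - 1)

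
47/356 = 47/356 =0.13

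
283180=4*70795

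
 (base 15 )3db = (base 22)1i1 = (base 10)881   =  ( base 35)P6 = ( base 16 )371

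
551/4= 551/4 = 137.75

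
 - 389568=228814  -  618382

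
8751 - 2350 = 6401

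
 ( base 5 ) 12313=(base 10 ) 958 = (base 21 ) 23D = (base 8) 1676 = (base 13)589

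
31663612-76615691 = - 44952079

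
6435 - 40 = 6395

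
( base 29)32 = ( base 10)89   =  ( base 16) 59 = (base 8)131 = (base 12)75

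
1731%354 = 315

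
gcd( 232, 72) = 8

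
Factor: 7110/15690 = 237/523= 3^1*79^1*523^( - 1)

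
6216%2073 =2070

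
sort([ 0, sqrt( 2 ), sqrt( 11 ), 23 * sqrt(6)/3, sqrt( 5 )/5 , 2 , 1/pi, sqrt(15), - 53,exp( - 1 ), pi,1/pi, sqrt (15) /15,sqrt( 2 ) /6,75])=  [ - 53, 0, sqrt(2) /6,sqrt( 15 )/15, 1/pi,1/pi,exp( - 1), sqrt( 5 )/5,sqrt( 2 ), 2,pi, sqrt (11),sqrt(15),23*sqrt(6) /3, 75]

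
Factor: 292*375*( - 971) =-106324500 = - 2^2*3^1*5^3 * 73^1*971^1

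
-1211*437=-529207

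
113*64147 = 7248611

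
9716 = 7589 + 2127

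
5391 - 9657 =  - 4266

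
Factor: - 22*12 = -2^3*3^1*11^1 = - 264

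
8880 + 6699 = 15579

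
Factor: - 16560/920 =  - 2^1 * 3^2 = - 18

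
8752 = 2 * 4376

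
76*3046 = 231496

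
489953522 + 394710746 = 884664268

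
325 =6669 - 6344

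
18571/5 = 3714+1/5 = 3714.20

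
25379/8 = 3172  +  3/8= 3172.38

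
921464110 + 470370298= 1391834408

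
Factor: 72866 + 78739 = 151605= 3^3 * 5^1*1123^1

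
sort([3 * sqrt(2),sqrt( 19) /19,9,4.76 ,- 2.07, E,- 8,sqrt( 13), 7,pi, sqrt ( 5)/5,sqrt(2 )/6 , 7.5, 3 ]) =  [ - 8,-2.07,sqrt(19) /19,sqrt(2 )/6,sqrt ( 5)/5,E, 3, pi,sqrt( 13 ),3*sqrt( 2) , 4.76,  7,7.5,9 ] 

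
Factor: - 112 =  - 2^4*7^1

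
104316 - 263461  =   - 159145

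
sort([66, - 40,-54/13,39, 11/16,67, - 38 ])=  [-40, - 38, - 54/13, 11/16, 39,66,67 ]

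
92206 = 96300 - 4094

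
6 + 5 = 11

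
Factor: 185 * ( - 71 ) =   -  5^1* 37^1*71^1 = - 13135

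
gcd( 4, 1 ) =1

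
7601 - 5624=1977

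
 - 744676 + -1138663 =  - 1883339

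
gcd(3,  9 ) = 3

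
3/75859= 3/75859 = 0.00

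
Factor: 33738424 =2^3*23^1*183361^1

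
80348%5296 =908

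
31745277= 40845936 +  - 9100659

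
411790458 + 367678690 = 779469148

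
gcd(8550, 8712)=18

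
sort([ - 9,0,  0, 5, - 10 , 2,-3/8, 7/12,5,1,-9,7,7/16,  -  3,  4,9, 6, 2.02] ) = [  -  10, - 9, - 9,-3, - 3/8,  0,0,7/16, 7/12,1,2, 2.02 , 4,5,5,6, 7,  9 ] 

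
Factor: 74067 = 3^1* 7^1*3527^1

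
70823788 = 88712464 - 17888676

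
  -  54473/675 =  -81  +  202/675 = - 80.70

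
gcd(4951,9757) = 1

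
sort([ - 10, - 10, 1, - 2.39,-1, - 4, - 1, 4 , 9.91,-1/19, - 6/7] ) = [ - 10,  -  10, - 4,- 2.39, - 1, - 1, - 6/7,- 1/19,1 , 4, 9.91] 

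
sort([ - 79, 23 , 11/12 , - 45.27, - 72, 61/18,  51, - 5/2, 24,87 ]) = [-79,  -  72, - 45.27, - 5/2, 11/12, 61/18, 23 , 24,51, 87] 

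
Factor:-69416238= - 2^1*3^1*11569373^1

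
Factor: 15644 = 2^2*3911^1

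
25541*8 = 204328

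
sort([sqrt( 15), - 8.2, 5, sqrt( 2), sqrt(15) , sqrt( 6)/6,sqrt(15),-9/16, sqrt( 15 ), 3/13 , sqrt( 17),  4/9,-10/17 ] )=[ -8.2,- 10/17,-9/16, 3/13, sqrt(6)/6,4/9, sqrt(2), sqrt( 15), sqrt( 15 ), sqrt( 15 ),  sqrt( 15),sqrt(17), 5] 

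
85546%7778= 7766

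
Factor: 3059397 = 3^3*11^1*10301^1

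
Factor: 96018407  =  263^1 * 365089^1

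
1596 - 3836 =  - 2240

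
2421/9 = 269 = 269.00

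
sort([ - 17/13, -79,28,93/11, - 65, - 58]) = [ - 79,-65,-58, - 17/13,93/11, 28]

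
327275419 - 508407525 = -181132106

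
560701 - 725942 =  - 165241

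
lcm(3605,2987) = 104545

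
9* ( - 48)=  - 432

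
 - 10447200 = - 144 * 72550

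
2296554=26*88329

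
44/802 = 22/401 = 0.05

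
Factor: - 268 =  - 2^2 * 67^1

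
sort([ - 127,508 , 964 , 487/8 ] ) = [ - 127,  487/8, 508, 964]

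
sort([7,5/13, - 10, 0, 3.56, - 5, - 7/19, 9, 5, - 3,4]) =[-10, - 5, - 3, - 7/19 , 0, 5/13, 3.56,  4, 5,7, 9 ] 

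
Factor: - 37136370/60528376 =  - 18568185/30264188 = -2^(-2 )*3^1*5^1 * 19^(-1 )*59^1 * 20981^1*398213^( - 1 )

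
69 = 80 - 11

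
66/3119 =66/3119 = 0.02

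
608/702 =304/351 =0.87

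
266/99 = 266/99 = 2.69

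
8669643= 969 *8947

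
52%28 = 24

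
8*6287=50296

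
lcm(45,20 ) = 180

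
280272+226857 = 507129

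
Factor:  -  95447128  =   - 2^3*7^1*67^1*25439^1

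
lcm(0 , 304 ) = 0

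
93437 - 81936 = 11501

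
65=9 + 56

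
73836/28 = 2637= 2637.00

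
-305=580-885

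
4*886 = 3544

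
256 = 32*8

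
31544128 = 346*91168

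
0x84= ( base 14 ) 96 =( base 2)10000100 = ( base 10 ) 132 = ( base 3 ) 11220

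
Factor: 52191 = 3^3*  1933^1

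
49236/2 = 24618 = 24618.00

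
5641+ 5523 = 11164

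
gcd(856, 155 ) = 1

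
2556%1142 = 272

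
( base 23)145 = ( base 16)272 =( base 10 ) 626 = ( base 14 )32a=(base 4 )21302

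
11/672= 11/672 = 0.02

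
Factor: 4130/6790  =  59/97 = 59^1*97^(-1)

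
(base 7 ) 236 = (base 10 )125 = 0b1111101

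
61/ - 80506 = -1 + 80445/80506 = -0.00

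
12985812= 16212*801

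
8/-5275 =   -  1 + 5267/5275 = -0.00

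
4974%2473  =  28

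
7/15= 7/15 = 0.47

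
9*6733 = 60597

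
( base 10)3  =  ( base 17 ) 3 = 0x3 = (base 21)3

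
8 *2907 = 23256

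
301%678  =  301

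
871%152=111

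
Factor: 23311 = 23311^1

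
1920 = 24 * 80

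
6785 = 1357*5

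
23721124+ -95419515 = -71698391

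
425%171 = 83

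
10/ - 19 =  - 10/19 = -0.53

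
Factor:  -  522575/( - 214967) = 5^2*20903^1 * 214967^(-1)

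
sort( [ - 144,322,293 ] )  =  [-144, 293,  322 ]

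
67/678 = 67/678  =  0.10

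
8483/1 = 8483= 8483.00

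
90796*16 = 1452736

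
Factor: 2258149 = 2258149^1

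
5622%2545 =532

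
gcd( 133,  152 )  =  19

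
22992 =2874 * 8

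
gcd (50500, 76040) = 20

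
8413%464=61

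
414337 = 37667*11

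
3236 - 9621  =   - 6385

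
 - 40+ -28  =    -  68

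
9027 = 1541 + 7486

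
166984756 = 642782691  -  475797935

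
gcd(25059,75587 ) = 1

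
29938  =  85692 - 55754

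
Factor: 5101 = 5101^1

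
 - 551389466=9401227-560790693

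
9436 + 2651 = 12087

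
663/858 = 17/22= 0.77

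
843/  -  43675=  - 1 +42832/43675 = - 0.02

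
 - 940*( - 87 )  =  81780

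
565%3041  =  565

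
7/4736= 7/4736 = 0.00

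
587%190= 17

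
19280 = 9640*2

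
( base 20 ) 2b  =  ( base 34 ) 1h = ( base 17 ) 30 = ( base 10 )51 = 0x33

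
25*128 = 3200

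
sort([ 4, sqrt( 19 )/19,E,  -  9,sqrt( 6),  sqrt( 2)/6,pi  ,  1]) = [ - 9, sqrt(19)/19,sqrt( 2)/6,1, sqrt( 6),E,  pi  ,  4 ]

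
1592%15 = 2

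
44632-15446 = 29186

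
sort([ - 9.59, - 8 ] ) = [ - 9.59, - 8 ] 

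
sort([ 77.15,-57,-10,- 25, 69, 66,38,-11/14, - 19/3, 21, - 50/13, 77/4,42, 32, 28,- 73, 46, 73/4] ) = [  -  73,-57,-25,-10,-19/3,-50/13, - 11/14, 73/4,77/4, 21, 28,32,38,  42, 46, 66,69,77.15] 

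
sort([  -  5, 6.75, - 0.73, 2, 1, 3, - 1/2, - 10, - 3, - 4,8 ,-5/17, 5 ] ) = [ - 10, - 5, - 4 , -3, - 0.73, - 1/2, - 5/17, 1, 2,3,5, 6.75,8 ] 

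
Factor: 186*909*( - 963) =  - 2^1*3^5*31^1*101^1*107^1 = - 162818262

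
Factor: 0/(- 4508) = 0 = 0^1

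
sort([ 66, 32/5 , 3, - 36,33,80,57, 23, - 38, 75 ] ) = [-38, - 36 , 3 , 32/5, 23,33,57,66,75,  80]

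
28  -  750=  - 722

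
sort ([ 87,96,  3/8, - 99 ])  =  [ - 99,  3/8,  87,  96 ]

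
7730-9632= - 1902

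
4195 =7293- 3098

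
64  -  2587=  - 2523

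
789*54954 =43358706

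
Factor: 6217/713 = 23^( - 1)*31^( - 1)*6217^1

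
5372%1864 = 1644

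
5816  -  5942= -126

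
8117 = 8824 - 707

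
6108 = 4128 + 1980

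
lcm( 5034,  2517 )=5034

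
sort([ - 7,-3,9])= [-7, - 3,9]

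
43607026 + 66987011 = 110594037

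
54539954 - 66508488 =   -  11968534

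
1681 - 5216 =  - 3535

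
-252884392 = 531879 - 253416271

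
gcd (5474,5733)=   7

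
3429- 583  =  2846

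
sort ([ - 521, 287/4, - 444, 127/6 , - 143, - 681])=[ - 681,-521, - 444, - 143,127/6,287/4]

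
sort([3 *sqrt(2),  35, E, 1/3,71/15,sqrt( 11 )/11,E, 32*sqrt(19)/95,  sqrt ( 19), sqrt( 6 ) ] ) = [sqrt( 11 )/11, 1/3,32*sqrt( 19 ) /95,sqrt(6 ) , E, E,  3*sqrt(2 ),sqrt(19),71/15, 35]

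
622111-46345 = 575766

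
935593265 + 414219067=1349812332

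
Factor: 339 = 3^1 * 113^1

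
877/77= 11 + 30/77 = 11.39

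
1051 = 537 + 514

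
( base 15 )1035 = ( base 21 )7G2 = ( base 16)d61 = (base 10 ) 3425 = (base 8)6541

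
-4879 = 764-5643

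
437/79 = 437/79 = 5.53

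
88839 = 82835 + 6004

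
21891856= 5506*3976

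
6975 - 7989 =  - 1014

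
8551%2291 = 1678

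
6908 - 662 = 6246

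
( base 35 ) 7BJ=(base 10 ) 8979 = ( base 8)21423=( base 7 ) 35115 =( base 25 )e94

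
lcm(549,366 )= 1098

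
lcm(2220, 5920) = 17760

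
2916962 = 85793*34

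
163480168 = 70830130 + 92650038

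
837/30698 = 837/30698 = 0.03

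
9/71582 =9/71582 = 0.00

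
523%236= 51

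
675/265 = 2 + 29/53 = 2.55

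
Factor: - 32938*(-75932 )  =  2501048216 = 2^3*41^1*43^1*383^1*463^1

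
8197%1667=1529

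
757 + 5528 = 6285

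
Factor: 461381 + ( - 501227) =-2^1*3^1  *  29^1*229^1= -39846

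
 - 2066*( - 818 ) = 1689988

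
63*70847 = 4463361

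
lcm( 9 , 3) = 9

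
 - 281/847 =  - 281/847=- 0.33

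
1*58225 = 58225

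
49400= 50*988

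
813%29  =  1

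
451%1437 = 451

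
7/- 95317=  -  7/95317 = - 0.00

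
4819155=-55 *( - 87621 ) 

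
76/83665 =76/83665= 0.00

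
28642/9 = 3182 + 4/9 = 3182.44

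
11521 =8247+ 3274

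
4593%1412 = 357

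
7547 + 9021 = 16568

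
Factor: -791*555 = - 439005 = -3^1 * 5^1*7^1*37^1*113^1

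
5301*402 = 2131002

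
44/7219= 44/7219 =0.01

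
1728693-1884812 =-156119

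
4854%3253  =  1601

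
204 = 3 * 68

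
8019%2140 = 1599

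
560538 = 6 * 93423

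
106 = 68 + 38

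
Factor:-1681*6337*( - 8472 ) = 90247954584 = 2^3*3^1 * 41^2*353^1*6337^1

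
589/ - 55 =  - 11 + 16/55 = - 10.71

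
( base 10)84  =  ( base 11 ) 77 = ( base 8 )124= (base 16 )54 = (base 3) 10010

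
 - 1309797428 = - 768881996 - 540915432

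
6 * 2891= 17346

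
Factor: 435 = 3^1 * 5^1*29^1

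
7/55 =7/55 = 0.13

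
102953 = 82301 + 20652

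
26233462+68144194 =94377656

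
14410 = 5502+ 8908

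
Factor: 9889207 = 9889207^1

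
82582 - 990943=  - 908361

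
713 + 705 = 1418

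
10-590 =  - 580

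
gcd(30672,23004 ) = 7668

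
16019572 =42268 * 379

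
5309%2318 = 673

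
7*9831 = 68817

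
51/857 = 51/857 = 0.06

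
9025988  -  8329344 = 696644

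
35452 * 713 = 25277276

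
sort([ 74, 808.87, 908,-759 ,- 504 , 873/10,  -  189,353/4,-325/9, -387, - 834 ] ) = [ - 834, - 759, - 504, - 387 , - 189, - 325/9, 74, 873/10 , 353/4 , 808.87, 908]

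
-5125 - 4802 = - 9927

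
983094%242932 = 11366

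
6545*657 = 4300065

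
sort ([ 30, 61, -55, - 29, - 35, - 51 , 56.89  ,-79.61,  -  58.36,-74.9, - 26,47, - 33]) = [ - 79.61, - 74.9, - 58.36, - 55, - 51,-35, - 33, - 29, - 26,30, 47,56.89,61 ]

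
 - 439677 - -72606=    -367071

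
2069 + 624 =2693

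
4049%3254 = 795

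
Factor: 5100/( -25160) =-15/74 = - 2^ ( - 1) * 3^1*5^1*37^(  -  1 )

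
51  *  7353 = 375003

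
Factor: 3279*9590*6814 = 214270386540 = 2^2*3^1*5^1*7^1*137^1* 1093^1 * 3407^1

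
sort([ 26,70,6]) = [ 6, 26,70 ]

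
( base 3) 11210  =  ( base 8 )201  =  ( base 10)129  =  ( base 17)7A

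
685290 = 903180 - 217890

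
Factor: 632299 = 632299^1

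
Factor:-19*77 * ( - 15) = 3^1*5^1*7^1 *11^1*19^1 = 21945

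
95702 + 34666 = 130368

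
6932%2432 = 2068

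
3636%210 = 66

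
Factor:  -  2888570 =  - 2^1*5^1*19^1 * 23^1*661^1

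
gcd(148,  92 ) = 4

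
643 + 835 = 1478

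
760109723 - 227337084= 532772639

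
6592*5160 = 34014720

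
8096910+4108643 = 12205553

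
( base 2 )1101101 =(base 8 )155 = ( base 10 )109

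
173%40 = 13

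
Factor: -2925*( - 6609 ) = 19331325 = 3^3*5^2*13^1*2203^1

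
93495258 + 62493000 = 155988258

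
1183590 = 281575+902015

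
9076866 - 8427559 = 649307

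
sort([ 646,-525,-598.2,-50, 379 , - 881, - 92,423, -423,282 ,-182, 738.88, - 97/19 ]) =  [ -881,-598.2,-525,-423, - 182, - 92, - 50, -97/19, 282, 379,423,646,738.88]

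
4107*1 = 4107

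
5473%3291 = 2182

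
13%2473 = 13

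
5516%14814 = 5516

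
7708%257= 255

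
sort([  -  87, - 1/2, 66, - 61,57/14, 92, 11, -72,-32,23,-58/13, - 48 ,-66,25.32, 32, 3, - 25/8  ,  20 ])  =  [ - 87, -72 , - 66, - 61, - 48, - 32 , - 58/13,-25/8, -1/2, 3, 57/14, 11, 20, 23,25.32, 32, 66,  92]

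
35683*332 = 11846756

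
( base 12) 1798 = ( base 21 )69h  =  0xb24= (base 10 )2852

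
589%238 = 113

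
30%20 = 10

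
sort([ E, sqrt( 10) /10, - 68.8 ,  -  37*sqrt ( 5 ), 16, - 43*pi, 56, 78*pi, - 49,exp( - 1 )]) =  [ - 43*pi,-37*sqrt(5 ), - 68.8, - 49,sqrt (10 ) /10,exp( - 1 ),E,16, 56, 78*pi] 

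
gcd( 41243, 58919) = 1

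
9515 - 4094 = 5421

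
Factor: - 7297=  - 7297^1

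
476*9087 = 4325412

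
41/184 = 41/184 = 0.22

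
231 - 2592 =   -  2361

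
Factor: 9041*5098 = 46091018  =  2^1 *2549^1*9041^1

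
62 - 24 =38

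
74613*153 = 11415789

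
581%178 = 47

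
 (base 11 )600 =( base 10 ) 726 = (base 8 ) 1326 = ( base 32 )mm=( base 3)222220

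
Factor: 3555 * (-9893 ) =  - 35169615 =- 3^2 *5^1*13^1 * 79^1 * 761^1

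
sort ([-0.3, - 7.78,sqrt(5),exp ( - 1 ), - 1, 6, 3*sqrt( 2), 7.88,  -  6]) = [  -  7.78 , -6,  -  1,  -  0.3, exp ( - 1 ) , sqrt(5 ),3*sqrt(2), 6 , 7.88] 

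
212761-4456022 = - 4243261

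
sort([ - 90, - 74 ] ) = [ - 90, - 74]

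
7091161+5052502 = 12143663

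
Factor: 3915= 3^3*5^1 * 29^1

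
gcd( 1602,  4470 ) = 6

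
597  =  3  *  199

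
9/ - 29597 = - 9/29597=-0.00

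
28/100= 7/25 = 0.28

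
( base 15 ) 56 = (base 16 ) 51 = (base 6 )213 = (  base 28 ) 2p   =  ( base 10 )81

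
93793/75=93793/75 = 1250.57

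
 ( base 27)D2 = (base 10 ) 353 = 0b101100001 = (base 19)IB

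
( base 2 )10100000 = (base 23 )6M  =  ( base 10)160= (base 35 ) 4K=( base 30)5A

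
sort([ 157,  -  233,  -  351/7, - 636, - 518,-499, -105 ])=[ - 636, - 518, - 499,-233, - 105, - 351/7,157]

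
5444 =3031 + 2413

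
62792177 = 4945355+57846822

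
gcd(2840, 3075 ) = 5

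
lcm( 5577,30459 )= 395967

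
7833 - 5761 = 2072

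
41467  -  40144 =1323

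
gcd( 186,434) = 62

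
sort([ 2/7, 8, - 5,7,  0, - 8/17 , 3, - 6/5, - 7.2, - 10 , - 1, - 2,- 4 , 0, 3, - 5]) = [ - 10, - 7.2,  -  5, - 5, - 4, - 2, - 6/5, - 1,  -  8/17,0 , 0, 2/7,3, 3,7, 8] 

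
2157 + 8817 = 10974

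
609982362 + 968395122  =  1578377484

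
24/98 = 12/49=   0.24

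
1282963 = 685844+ 597119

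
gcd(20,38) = 2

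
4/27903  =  4/27903 = 0.00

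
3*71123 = 213369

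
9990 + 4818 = 14808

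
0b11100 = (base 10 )28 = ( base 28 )10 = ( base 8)34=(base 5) 103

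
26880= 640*42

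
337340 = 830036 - 492696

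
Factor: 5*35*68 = 2^2*5^2  *  7^1*17^1= 11900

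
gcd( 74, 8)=2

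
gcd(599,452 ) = 1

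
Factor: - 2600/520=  - 5=- 5^1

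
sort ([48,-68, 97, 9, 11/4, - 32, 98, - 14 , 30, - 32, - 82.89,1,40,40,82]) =[ - 82.89, - 68, - 32,-32, - 14, 1,11/4, 9, 30,40,40,48,82,97, 98 ]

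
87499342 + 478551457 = 566050799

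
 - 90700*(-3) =272100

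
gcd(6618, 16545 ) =3309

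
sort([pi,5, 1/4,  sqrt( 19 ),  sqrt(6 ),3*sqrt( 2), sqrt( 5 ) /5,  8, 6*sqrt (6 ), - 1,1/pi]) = [ - 1,1/4,  1/pi, sqrt( 5) /5, sqrt( 6),pi,3*sqrt( 2 ),  sqrt( 19),5, 8,6*sqrt (6)]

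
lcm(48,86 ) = 2064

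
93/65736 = 31/21912 = 0.00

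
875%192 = 107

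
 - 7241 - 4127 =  - 11368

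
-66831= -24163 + -42668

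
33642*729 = 24525018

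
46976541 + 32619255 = 79595796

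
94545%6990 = 3675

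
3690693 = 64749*57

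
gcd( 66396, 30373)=1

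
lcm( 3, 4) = 12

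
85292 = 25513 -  - 59779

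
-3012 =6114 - 9126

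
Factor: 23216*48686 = 1130294176 =2^5 * 11^1*1451^1*2213^1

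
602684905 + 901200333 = 1503885238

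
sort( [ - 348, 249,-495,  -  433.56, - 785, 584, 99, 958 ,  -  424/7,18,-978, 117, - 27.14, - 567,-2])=[ - 978,  -  785, - 567, - 495, - 433.56, - 348,  -  424/7, - 27.14, - 2, 18, 99 , 117,249, 584,958 ] 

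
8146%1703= 1334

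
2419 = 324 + 2095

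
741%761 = 741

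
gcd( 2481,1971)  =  3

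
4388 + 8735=13123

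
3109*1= 3109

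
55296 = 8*6912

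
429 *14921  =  6401109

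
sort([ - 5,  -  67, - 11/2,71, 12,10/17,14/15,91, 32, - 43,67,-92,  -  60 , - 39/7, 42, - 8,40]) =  [ - 92,-67,  -  60 , -43,-8, - 39/7,-11/2,-5,10/17,14/15,12,32,40 , 42, 67, 71,91] 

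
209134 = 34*6151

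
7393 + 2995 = 10388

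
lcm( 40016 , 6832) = 280112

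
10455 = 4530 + 5925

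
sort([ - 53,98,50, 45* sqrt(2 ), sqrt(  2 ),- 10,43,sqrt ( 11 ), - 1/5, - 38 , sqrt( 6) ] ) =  [ - 53 , - 38, - 10,  -  1/5, sqrt(2 ) , sqrt(6) , sqrt( 11), 43,50, 45*sqrt( 2 ),98 ]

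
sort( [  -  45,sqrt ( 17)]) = [ - 45,sqrt(17 ) ] 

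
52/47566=26/23783 = 0.00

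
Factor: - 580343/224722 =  - 2^ ( - 1)*112361^( -1)*580343^1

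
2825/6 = 470+5/6 = 470.83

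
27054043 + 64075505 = 91129548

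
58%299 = 58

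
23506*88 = 2068528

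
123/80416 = 123/80416 = 0.00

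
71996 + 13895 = 85891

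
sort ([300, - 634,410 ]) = [-634,300,410 ]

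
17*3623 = 61591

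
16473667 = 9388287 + 7085380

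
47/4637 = 47/4637 = 0.01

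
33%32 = 1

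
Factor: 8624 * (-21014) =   -  181224736 = -2^5 * 7^3*11^1 * 19^1*79^1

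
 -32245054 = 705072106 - 737317160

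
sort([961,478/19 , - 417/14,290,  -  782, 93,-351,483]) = [  -  782, - 351, - 417/14 , 478/19, 93, 290, 483, 961]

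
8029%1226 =673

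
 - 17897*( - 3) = 53691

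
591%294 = 3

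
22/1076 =11/538= 0.02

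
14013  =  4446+9567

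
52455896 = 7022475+45433421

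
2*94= 188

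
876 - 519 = 357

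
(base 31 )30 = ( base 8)135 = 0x5d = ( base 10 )93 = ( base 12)79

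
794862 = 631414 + 163448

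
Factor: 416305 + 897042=1313347 = 7^4*547^1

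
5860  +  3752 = 9612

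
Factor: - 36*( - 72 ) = 2592 = 2^5*3^4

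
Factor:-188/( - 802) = 2^1*47^1*401^ (  -  1 ) = 94/401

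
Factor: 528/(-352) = -3/2 = - 2^(-1)*3^1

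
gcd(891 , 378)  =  27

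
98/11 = 98/11=   8.91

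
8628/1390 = 4314/695= 6.21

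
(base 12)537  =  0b1011111011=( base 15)35D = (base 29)q9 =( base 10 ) 763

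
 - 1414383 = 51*( - 27733) 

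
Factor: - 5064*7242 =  - 36673488 =- 2^4*3^2*17^1 *71^1*211^1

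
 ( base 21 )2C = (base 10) 54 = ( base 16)36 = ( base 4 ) 312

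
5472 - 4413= 1059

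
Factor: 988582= 2^1*7^1*241^1*293^1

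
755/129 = 5 + 110/129 = 5.85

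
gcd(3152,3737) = 1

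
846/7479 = 94/831 = 0.11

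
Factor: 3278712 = 2^3*3^1* 67^1*2039^1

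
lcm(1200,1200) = 1200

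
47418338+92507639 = 139925977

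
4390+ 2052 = 6442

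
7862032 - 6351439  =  1510593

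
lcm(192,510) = 16320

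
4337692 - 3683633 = 654059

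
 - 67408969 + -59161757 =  - 126570726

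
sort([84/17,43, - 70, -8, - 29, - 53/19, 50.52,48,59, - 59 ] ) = [ - 70,-59, - 29, - 8,-53/19, 84/17, 43,48,50.52 , 59] 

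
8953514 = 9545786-592272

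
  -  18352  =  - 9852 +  - 8500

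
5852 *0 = 0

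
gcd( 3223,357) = 1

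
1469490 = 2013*730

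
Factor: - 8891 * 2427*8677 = -187236271389 = - 3^1  *17^1*523^1*809^1*8677^1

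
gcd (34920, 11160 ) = 360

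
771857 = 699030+72827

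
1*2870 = 2870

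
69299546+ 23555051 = 92854597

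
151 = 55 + 96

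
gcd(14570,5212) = 2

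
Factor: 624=2^4*3^1*13^1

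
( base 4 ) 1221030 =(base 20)ggc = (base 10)6732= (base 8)15114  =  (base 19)IC6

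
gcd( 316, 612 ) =4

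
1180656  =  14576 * 81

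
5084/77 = 66+2/77 = 66.03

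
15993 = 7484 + 8509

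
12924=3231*4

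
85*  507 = 43095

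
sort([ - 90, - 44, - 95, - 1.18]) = [ - 95, - 90, - 44, - 1.18]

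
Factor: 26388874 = 2^1 * 31^1*157^1*2711^1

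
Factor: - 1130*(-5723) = 2^1*5^1*59^1*97^1*113^1 = 6466990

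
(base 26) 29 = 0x3d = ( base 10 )61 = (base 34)1R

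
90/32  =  2+ 13/16  =  2.81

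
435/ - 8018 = - 1 + 7583/8018 = -0.05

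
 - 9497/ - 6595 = 1+2902/6595 = 1.44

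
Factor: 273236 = 2^2 * 83^1*823^1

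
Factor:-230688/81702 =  - 2^4 *3^1 * 17^( - 1)= - 48/17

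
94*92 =8648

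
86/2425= 86/2425= 0.04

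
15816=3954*4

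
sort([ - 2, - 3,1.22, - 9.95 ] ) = [ - 9.95, - 3, - 2 , 1.22]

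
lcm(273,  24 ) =2184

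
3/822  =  1/274 = 0.00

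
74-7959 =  - 7885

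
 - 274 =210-484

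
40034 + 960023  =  1000057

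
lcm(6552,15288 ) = 45864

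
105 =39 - -66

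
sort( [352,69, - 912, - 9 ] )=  [ -912,-9,  69,  352 ]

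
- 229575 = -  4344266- - 4114691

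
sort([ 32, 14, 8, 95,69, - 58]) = [ - 58, 8, 14, 32,69,95 ]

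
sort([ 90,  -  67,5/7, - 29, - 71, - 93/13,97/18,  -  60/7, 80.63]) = [ - 71, - 67, - 29, - 60/7, - 93/13,5/7,97/18,80.63, 90 ] 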